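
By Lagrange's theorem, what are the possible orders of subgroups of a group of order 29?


Lagrange's theorem: |H| divides |G|
|G| = 29
Divisors of 29: 1, 29

Possible subgroup orders: {1, 29}


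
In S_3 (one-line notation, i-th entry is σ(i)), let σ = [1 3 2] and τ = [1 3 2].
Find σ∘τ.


σ∘τ: apply τ first, then σ
1 →τ 1 →σ 1
2 →τ 3 →σ 2
3 →τ 2 →σ 3

σ∘τ = [1 2 3]


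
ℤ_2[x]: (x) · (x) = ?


Expand and collect like terms; reduce coefficients mod 2:
x^0: 0·0 = 0 ≡ 0 (mod 2)
x^1: 0·1 + 1·0 = 0 ≡ 0 (mod 2)
x^2: 1·1 = 1 ≡ 1 (mod 2)
Result: x^2

f · g = x^2


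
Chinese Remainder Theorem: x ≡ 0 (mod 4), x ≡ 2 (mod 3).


m₁ = 4, m₂ = 3, gcd = 1, so CRT applies. M = m₁·m₂ = 12
Let M₁ = M/m₁ = 3, M₂ = M/m₂ = 4
Find y₁ ≡ M₁⁻¹ (mod m₁): 3⁻¹ ≡ 3 (mod 4)
Find y₂ ≡ M₂⁻¹ (mod m₂): 4⁻¹ ≡ 1 (mod 3)
x = a₁·M₁·y₁ + a₂·M₂·y₂ = 0·3·3 + 2·4·1 = 8
Reduce mod 12: x ≡ 8
Check: 8 mod 4 = 0 ✓, 8 mod 3 = 2 ✓

x ≡ 8 (mod 12)


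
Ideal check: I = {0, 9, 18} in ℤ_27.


Check ideal conditions for I = {0, 9, 18} in ℤ_27:
(1) I is an additive subgroup? Yes
(2) For r ∈ ℤ_27 and a ∈ I: r·a ∈ I? Yes

Yes, I is an ideal of ℤ_27


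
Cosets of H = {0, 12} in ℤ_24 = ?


H = {0, 12}, |H| = 2
Number of cosets = |G|/|H| = 24/2 = 12
0 + H = {0, 12}
1 + H = {1, 13}
2 + H = {2, 14}
3 + H = {3, 15}
4 + H = {4, 16}
5 + H = {5, 17}
6 + H = {6, 18}
7 + H = {7, 19}
8 + H = {8, 20}
9 + H = {9, 21}
10 + H = {10, 22}
11 + H = {11, 23}

Cosets: 0+H={0,12}; 1+H={1,13}; 2+H={2,14}; 3+H={3,15}; 4+H={4,16}; 5+H={5,17}; 6+H={6,18}; 7+H={7,19}; 8+H={8,20}; 9+H={9,21}; 10+H={10,22}; 11+H={11,23}


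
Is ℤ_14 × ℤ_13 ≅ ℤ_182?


Comparing ℤ_14 × ℤ_13 and ℤ_182:
gcd(14,13) = 1, so ℤ_14 × ℤ_13 ≅ ℤ_182 (CRT)

Yes, ℤ_14 × ℤ_13 ≅ ℤ_182


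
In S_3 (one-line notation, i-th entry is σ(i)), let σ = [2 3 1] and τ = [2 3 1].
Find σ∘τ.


σ∘τ: apply τ first, then σ
1 →τ 2 →σ 3
2 →τ 3 →σ 1
3 →τ 1 →σ 2

σ∘τ = [3 1 2]


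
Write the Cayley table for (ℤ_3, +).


Elements: {0, 1, 2}
Operation: addition mod 3
Entry (a, b) = (a + b) mod 3

Cayley table:
  | 0 | 1 | 2
0 | 0 | 1 | 2
1 | 1 | 2 | 0
2 | 2 | 0 | 1


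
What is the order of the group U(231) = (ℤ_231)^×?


U(n) is the group of units mod n; |U(n)| = φ(n)
|U(231)| = φ(231) = 120

|U(231) = (ℤ_231)^×| = 120


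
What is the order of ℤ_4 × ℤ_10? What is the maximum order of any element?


|ℤ_4 × ℤ_10| = 4 × 10 = 40
Max element order = lcm(4,10) = 20
Cyclic? No (gcd=2)

|ℤ_4×ℤ_10| = 40, max element order = 20


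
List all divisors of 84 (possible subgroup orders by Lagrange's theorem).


Lagrange's theorem: |H| divides |G|
|G| = 84
Divisors of 84: 1, 2, 3, 4, 6, 7, 12, 14, 21, 28, 42, 84

Possible subgroup orders: {1, 2, 3, 4, 6, 7, 12, 14, 21, 28, 42, 84}


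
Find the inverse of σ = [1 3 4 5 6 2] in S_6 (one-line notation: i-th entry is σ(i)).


To find σ⁻¹, swap domain and range:
σ(1) = 1 → σ⁻¹(1) = 1
σ(2) = 3 → σ⁻¹(3) = 2
σ(3) = 4 → σ⁻¹(4) = 3
σ(4) = 5 → σ⁻¹(5) = 4
σ(5) = 6 → σ⁻¹(6) = 5
σ(6) = 2 → σ⁻¹(2) = 6

σ⁻¹ = [1 6 2 3 4 5]


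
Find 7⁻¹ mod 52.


Use the extended Euclidean algorithm to write 1 = 7·s + 52·t; then s mod 52 is the inverse.
Euclidean algorithm:
  7 = 0·52 + 7
  52 = 7·7 + 3
  7 = 2·3 + 1
  3 = 3·1 + 0
gcd(7,52) = 1
Back-substitution gives: 7·(15) + 52·(-2) = 1
So 7⁻¹ ≡ 15 ≡ 15 (mod 52)
Check: 7 × 15 = 105 ≡ 1 (mod 52) ✓

7⁻¹ ≡ 15 (mod 52)


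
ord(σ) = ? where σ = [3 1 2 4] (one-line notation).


Cycle decomposition: (1 3 2)
Cycle lengths: 3
Order = lcm(3) = 3

ord(σ) = 3


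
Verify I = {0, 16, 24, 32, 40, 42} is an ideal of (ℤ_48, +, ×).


Check ideal conditions for I = {0, 16, 24, 32, 40, 42} in ℤ_48:
(1) I is an additive subgroup? No
(2) For r ∈ ℤ_48 and a ∈ I: r·a ∈ I? No  [counterexample: r=2, a=42, r·a mod 48 = 36 ∉ I]

No, I is not an ideal of ℤ_48


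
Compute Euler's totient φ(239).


Factor n: 239 = 239
φ(n) = n · ∏(1 - 1/p) over distinct primes p | n
φ(239) = 239 · (1 - 1/239) = 238

φ(239) = 238


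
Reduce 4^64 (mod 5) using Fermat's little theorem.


Fermat's little theorem: if p is prime and gcd(a,p)=1, then a^(p-1) ≡ 1 (mod p)
p = 5 is prime, gcd(4,5) = 1
Reduce exponent: 64 mod 4 = 0
So 4^64 ≡ 4^0 (mod 5)
4^0 = 1

4^64 ≡ 1 (mod 5)


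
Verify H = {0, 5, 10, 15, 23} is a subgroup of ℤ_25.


Subgroup test for H = {0, 5, 10, 15, 23} in (ℤ_25, +):
(1) 0 ∈ H? Yes
(2) Closure: for all a,b ∈ H, (a+b) mod 25 ∈ H? No  [counterexample: 5 + 15 = 20 ∉ H]
(3) Inverses: for all a ∈ H, -a mod 25 ∈ H? No

No, H is not a subgroup of ℤ_25


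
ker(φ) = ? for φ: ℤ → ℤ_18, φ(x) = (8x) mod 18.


Kernel = preimage of identity
ker(φ) = {x ∈ ℤ : 8x ≡ 0 (mod 18)}. gcd(8,18) = 2, so 8x ≡ 0 (mod 18) ⟺ x ≡ 0 (mod 18/2 = 9). Hence ker(φ) = 9ℤ

ker(φ) = 9ℤ


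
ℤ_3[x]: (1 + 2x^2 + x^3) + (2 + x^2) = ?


Add coefficients mod 3:
x^0: 1 + 2 = 0 (mod 3)
x^1: 0 + 0 = 0 (mod 3)
x^2: 2 + 1 = 0 (mod 3)
x^3: 1 + 0 = 1 (mod 3)
Result: x^3

f + g = x^3


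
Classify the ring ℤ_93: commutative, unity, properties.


ℤ_93 is a commutative ring with unity 1; 93 = 3×31 is composite, so 3·31 ≡ 0 gives zero divisors (not an integral domain)
Commutative: Yes
Integral domain: No
Has unity: Yes

ℤ_93: Commutative=Yes, Unity=Yes


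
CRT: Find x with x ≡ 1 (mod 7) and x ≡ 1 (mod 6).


m₁ = 7, m₂ = 6, gcd = 1, so CRT applies. M = m₁·m₂ = 42
Let M₁ = M/m₁ = 6, M₂ = M/m₂ = 7
Find y₁ ≡ M₁⁻¹ (mod m₁): 6⁻¹ ≡ 6 (mod 7)
Find y₂ ≡ M₂⁻¹ (mod m₂): 7⁻¹ ≡ 1 (mod 6)
x = a₁·M₁·y₁ + a₂·M₂·y₂ = 1·6·6 + 1·7·1 = 43
Reduce mod 42: x ≡ 1
Check: 1 mod 7 = 1 ✓, 1 mod 6 = 1 ✓

x ≡ 1 (mod 42)


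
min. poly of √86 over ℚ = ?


√86 satisfies x² - 86 = 0, irreducible over ℚ since 86 is squarefree

Minimal polynomial: x² - 86


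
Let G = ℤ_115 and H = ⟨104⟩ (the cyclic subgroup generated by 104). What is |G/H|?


|⟨104⟩| = n / gcd(104, 115) = 115 / 1 = 115
H is normal (ℤ_115 is abelian).
|G/H| = |G| / |H| = 115 / 115 = 1

|G/H| = 1


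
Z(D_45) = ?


Z(G) = {g ∈ G | gx = xg for all x ∈ G}
For odd n, Z(D_n) = {e}: no nontrivial rotation commutes with all reflections

Z(D_45) = {e}


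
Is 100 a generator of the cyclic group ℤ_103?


g generates ℤ_n iff gcd(g, n) = 1
gcd(100, 103) = 1
Since gcd = 1, 100 is a generator.

Yes, 100 generates ℤ_103


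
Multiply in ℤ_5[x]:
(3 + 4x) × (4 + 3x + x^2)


Expand and collect like terms; reduce coefficients mod 5:
x^0: 3·4 = 12 ≡ 2 (mod 5)
x^1: 3·3 + 4·4 = 25 ≡ 0 (mod 5)
x^2: 3·1 + 4·3 = 15 ≡ 0 (mod 5)
x^3: 4·1 = 4 ≡ 4 (mod 5)
Result: 2 + 4x^3

f · g = 2 + 4x^3


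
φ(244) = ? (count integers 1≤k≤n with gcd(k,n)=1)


Factor n: 244 = 2^2 × 61
φ(n) = n · ∏(1 - 1/p) over distinct primes p | n
φ(244) = 244 · (1 - 1/2) · (1 - 1/61) = 120

φ(244) = 120


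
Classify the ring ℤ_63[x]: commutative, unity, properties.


ℤ_63 has zero divisors (3·21 ≡ 0), and these lift to constant zero divisors in ℤ_63[x]; so not an integral domain
Commutative: Yes
Integral domain: No
Has unity: Yes

ℤ_63[x]: Commutative=Yes, Unity=Yes


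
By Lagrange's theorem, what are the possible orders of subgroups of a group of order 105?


Lagrange's theorem: |H| divides |G|
|G| = 105
Divisors of 105: 1, 3, 5, 7, 15, 21, 35, 105

Possible subgroup orders: {1, 3, 5, 7, 15, 21, 35, 105}


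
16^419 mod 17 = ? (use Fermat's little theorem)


Fermat's little theorem: if p is prime and gcd(a,p)=1, then a^(p-1) ≡ 1 (mod p)
p = 17 is prime, gcd(16,17) = 1
Reduce exponent: 419 mod 16 = 3
So 16^419 ≡ 16^3 (mod 17)
16^3 mod 17 = 16

16^419 ≡ 16 (mod 17)


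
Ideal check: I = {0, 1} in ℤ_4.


Check ideal conditions for I = {0, 1} in ℤ_4:
(1) I is an additive subgroup? No
(2) For r ∈ ℤ_4 and a ∈ I: r·a ∈ I? No  [counterexample: r=2, a=1, r·a mod 4 = 2 ∉ I]

No, I is not an ideal of ℤ_4


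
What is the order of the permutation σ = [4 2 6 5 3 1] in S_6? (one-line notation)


Cycle decomposition: (1 4 5 3 6)
Cycle lengths: 5
Order = lcm(5) = 5

ord(σ) = 5


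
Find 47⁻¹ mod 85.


Use the extended Euclidean algorithm to write 1 = 47·s + 85·t; then s mod 85 is the inverse.
Euclidean algorithm:
  47 = 0·85 + 47
  85 = 1·47 + 38
  47 = 1·38 + 9
  38 = 4·9 + 2
  9 = 4·2 + 1
  2 = 2·1 + 0
gcd(47,85) = 1
Back-substitution gives: 47·(38) + 85·(-21) = 1
So 47⁻¹ ≡ 38 ≡ 38 (mod 85)
Check: 47 × 38 = 1786 ≡ 1 (mod 85) ✓

47⁻¹ ≡ 38 (mod 85)


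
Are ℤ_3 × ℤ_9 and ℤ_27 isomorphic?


Comparing ℤ_3 × ℤ_9 and ℤ_27:
gcd(3,9) = 3 ≠ 1. Max element order in ℤ_3×ℤ_9 is lcm(3,9) = 9 < 27, so it has no element of order 27

No, ℤ_3 × ℤ_9 ≇ ℤ_27


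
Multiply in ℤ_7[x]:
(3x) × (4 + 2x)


Expand and collect like terms; reduce coefficients mod 7:
x^0: 0·4 = 0 ≡ 0 (mod 7)
x^1: 0·2 + 3·4 = 12 ≡ 5 (mod 7)
x^2: 3·2 = 6 ≡ 6 (mod 7)
Result: 5x + 6x^2

f · g = 5x + 6x^2


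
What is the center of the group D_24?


Z(G) = {g ∈ G | gx = xg for all x ∈ G}
For even n, Z(D_n) = {e, r^(n/2)}: the 180° rotation r^12 commutes with every reflection and rotation

Z(D_24) = {e, r^12}


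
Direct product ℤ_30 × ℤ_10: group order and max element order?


|ℤ_30 × ℤ_10| = 30 × 10 = 300
Max element order = lcm(30,10) = 30
Cyclic? No (gcd=10)

|ℤ_30×ℤ_10| = 300, max element order = 30


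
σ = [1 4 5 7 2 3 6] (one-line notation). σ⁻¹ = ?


To find σ⁻¹, swap domain and range:
σ(1) = 1 → σ⁻¹(1) = 1
σ(2) = 4 → σ⁻¹(4) = 2
σ(3) = 5 → σ⁻¹(5) = 3
σ(4) = 7 → σ⁻¹(7) = 4
σ(5) = 2 → σ⁻¹(2) = 5
σ(6) = 3 → σ⁻¹(3) = 6
σ(7) = 6 → σ⁻¹(6) = 7

σ⁻¹ = [1 5 6 2 3 7 4]


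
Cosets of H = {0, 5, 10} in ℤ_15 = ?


H = {0, 5, 10}, |H| = 3
Number of cosets = |G|/|H| = 15/3 = 5
0 + H = {0, 5, 10}
1 + H = {1, 6, 11}
2 + H = {2, 7, 12}
3 + H = {3, 8, 13}
4 + H = {4, 9, 14}

Cosets: 0+H={0,5,10}; 1+H={1,6,11}; 2+H={2,7,12}; 3+H={3,8,13}; 4+H={4,9,14}


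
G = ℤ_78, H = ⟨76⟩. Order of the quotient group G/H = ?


|⟨76⟩| = n / gcd(76, 78) = 78 / 2 = 39
H is normal (ℤ_78 is abelian).
|G/H| = |G| / |H| = 78 / 39 = 2

|G/H| = 2


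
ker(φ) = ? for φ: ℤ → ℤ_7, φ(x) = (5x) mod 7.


Kernel = preimage of identity
ker(φ) = {x ∈ ℤ : 5x ≡ 0 (mod 7)}. gcd(5,7) = 1, so 5x ≡ 0 (mod 7) ⟺ x ≡ 0 (mod 7/1 = 7). Hence ker(φ) = 7ℤ

ker(φ) = 7ℤ


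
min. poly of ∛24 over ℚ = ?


∛24 satisfies x³ - 24 = 0, irreducible over ℚ (no rational root; 24 is not a perfect cube)

Minimal polynomial: x³ - 24


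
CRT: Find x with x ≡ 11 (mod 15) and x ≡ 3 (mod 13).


m₁ = 15, m₂ = 13, gcd = 1, so CRT applies. M = m₁·m₂ = 195
Let M₁ = M/m₁ = 13, M₂ = M/m₂ = 15
Find y₁ ≡ M₁⁻¹ (mod m₁): 13⁻¹ ≡ 7 (mod 15)
Find y₂ ≡ M₂⁻¹ (mod m₂): 15⁻¹ ≡ 7 (mod 13)
x = a₁·M₁·y₁ + a₂·M₂·y₂ = 11·13·7 + 3·15·7 = 1316
Reduce mod 195: x ≡ 146
Check: 146 mod 15 = 11 ✓, 146 mod 13 = 3 ✓

x ≡ 146 (mod 195)


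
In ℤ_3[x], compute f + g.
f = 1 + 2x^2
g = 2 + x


Add coefficients mod 3:
x^0: 1 + 2 = 0 (mod 3)
x^1: 0 + 1 = 1 (mod 3)
x^2: 2 + 0 = 2 (mod 3)
Result: x + 2x^2

f + g = x + 2x^2


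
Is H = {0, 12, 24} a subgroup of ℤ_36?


Subgroup test for H = {0, 12, 24} in (ℤ_36, +):
(1) 0 ∈ H? Yes
(2) Closure: for all a,b ∈ H, (a+b) mod 36 ∈ H? Yes
(3) Inverses: for all a ∈ H, -a mod 36 ∈ H? Yes

Yes, H is a subgroup of ℤ_36


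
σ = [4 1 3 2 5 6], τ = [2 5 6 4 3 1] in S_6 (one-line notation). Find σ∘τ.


σ∘τ: apply τ first, then σ
1 →τ 2 →σ 1
2 →τ 5 →σ 5
3 →τ 6 →σ 6
4 →τ 4 →σ 2
5 →τ 3 →σ 3
6 →τ 1 →σ 4

σ∘τ = [1 5 6 2 3 4]


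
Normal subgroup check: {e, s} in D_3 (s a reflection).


H = {e, s} in D_3 (s a reflection)
r·s·r⁻¹ = sr⁻² ≠ s for n ≥ 3, so {e, s} is not closed under conjugation

No, not a normal subgroup


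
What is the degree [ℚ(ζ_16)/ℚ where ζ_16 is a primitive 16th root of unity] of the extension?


[ℚ(ζ_n):ℚ] = deg Φ_n(x) = φ(n). Here φ(16) = 8

[ℚ(ζ_16)/ℚ where ζ_16 is a primitive 16th root of unity] = 8


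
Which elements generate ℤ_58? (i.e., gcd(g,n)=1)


g generates ℤ_n iff gcd(g,n) = 1
Prime factors of 58: 2, 29
Generators are g ∈ {1,...,57} not divisible by any of these primes.
Generators: {1, 3, 5, 7, 9, 11, 13, 15, 17, 19, 21, 23, 25, 27, 31, 33, 35, 37, 39, 41, 43, 45, 47, 49, 51, 53, 55, 57}
Number of generators = φ(58) = 28

Generators of ℤ_58 = {1, 3, 5, 7, 9, 11, 13, 15, 17, 19, 21, 23, 25, 27, 31, 33, 35, 37, 39, 41, 43, 45, 47, 49, 51, 53, 55, 57}


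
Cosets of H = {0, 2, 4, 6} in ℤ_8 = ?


H = {0, 2, 4, 6}, |H| = 4
Number of cosets = |G|/|H| = 8/4 = 2
0 + H = {0, 2, 4, 6}
1 + H = {1, 3, 5, 7}

Cosets: 0+H={0,2,4,6}; 1+H={1,3,5,7}


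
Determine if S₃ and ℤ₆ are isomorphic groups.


Comparing S₃ and ℤ₆:
S₃ is non-abelian, ℤ₆ is abelian

No, S₃ ≇ ℤ₆


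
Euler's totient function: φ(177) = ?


Factor n: 177 = 3 × 59
φ(n) = n · ∏(1 - 1/p) over distinct primes p | n
φ(177) = 177 · (1 - 1/3) · (1 - 1/59) = 116

φ(177) = 116


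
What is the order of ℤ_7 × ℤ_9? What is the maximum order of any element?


|ℤ_7 × ℤ_9| = 7 × 9 = 63
Max element order = lcm(7,9) = 63
Cyclic? Yes (gcd=1)

|ℤ_7×ℤ_9| = 63, max element order = 63


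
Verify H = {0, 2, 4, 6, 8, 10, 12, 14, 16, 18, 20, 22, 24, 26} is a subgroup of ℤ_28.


Subgroup test for H = {0, 2, 4, 6, 8, 10, 12, 14, 16, 18, 20, 22, 24, 26} in (ℤ_28, +):
(1) 0 ∈ H? Yes
(2) Closure: for all a,b ∈ H, (a+b) mod 28 ∈ H? Yes
(3) Inverses: for all a ∈ H, -a mod 28 ∈ H? Yes

Yes, H is a subgroup of ℤ_28


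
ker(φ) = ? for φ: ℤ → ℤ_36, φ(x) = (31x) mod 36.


Kernel = preimage of identity
ker(φ) = {x ∈ ℤ : 31x ≡ 0 (mod 36)}. gcd(31,36) = 1, so 31x ≡ 0 (mod 36) ⟺ x ≡ 0 (mod 36/1 = 36). Hence ker(φ) = 36ℤ

ker(φ) = 36ℤ


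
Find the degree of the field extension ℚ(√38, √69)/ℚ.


[ℚ(√38,√69):ℚ] = [ℚ(√38,√69):ℚ(√38)]·[ℚ(√38):ℚ] = 2·2 = 4

[ℚ(√38, √69)/ℚ] = 4


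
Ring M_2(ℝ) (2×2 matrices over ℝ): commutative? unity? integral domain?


Matrix multiplication is non-commutative for n ≥ 2; the identity matrix I is the unity; singular matrices give zero divisors, so not an integral domain
Commutative: No
Integral domain: No
Has unity: Yes

M_2(ℝ) (2×2 matrices over ℝ): Commutative=No, Unity=Yes


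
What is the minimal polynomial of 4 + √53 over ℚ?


Let α = 4 + √53. Then α - 4 = √53, so (α - 4)² = 53, giving α² - 8α - 37 = 0. Degree 2 and α ∉ ℚ, so this is the minimal polynomial.

Minimal polynomial: x² - 8x - 37


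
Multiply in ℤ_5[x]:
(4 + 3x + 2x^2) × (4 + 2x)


Expand and collect like terms; reduce coefficients mod 5:
x^0: 4·4 = 16 ≡ 1 (mod 5)
x^1: 4·2 + 3·4 = 20 ≡ 0 (mod 5)
x^2: 3·2 + 2·4 = 14 ≡ 4 (mod 5)
x^3: 2·2 = 4 ≡ 4 (mod 5)
Result: 1 + 4x^2 + 4x^3

f · g = 1 + 4x^2 + 4x^3


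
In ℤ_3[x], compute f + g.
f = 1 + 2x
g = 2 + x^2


Add coefficients mod 3:
x^0: 1 + 2 = 0 (mod 3)
x^1: 2 + 0 = 2 (mod 3)
x^2: 0 + 1 = 1 (mod 3)
Result: 2x + x^2

f + g = 2x + x^2


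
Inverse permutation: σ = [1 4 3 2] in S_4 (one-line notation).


To find σ⁻¹, swap domain and range:
σ(1) = 1 → σ⁻¹(1) = 1
σ(2) = 4 → σ⁻¹(4) = 2
σ(3) = 3 → σ⁻¹(3) = 3
σ(4) = 2 → σ⁻¹(2) = 4

σ⁻¹ = [1 4 3 2]


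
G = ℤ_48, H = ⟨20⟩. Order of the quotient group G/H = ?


|⟨20⟩| = n / gcd(20, 48) = 48 / 4 = 12
H is normal (ℤ_48 is abelian).
|G/H| = |G| / |H| = 48 / 12 = 4

|G/H| = 4


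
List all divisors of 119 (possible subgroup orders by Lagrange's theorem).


Lagrange's theorem: |H| divides |G|
|G| = 119
Divisors of 119: 1, 7, 17, 119

Possible subgroup orders: {1, 7, 17, 119}


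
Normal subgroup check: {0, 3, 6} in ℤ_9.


H = {0, 3, 6} in ℤ_9
ℤ_9 is abelian; every subgroup of an abelian group is normal

Yes, normal subgroup


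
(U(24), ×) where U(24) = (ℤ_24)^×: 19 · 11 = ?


Operation: multiplication mod 24
19 · 11 = (a × b) mod 24 with a = 19, b = 11

19 · 11 = 17


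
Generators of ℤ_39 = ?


g generates ℤ_n iff gcd(g,n) = 1
Prime factors of 39: 3, 13
Generators are g ∈ {1,...,38} not divisible by any of these primes.
Generators: {1, 2, 4, 5, 7, 8, 10, 11, 14, 16, 17, 19, 20, 22, 23, 25, 28, 29, 31, 32, 34, 35, 37, 38}
Number of generators = φ(39) = 24

Generators of ℤ_39 = {1, 2, 4, 5, 7, 8, 10, 11, 14, 16, 17, 19, 20, 22, 23, 25, 28, 29, 31, 32, 34, 35, 37, 38}


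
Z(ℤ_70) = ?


Z(G) = {g ∈ G | gx = xg for all x ∈ G}
ℤ_70 is abelian, so Z(G) = G

Z(ℤ_70) = ℤ_70


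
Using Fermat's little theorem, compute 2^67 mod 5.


Fermat's little theorem: if p is prime and gcd(a,p)=1, then a^(p-1) ≡ 1 (mod p)
p = 5 is prime, gcd(2,5) = 1
Reduce exponent: 67 mod 4 = 3
So 2^67 ≡ 2^3 (mod 5)
2^3 mod 5 = 3

2^67 ≡ 3 (mod 5)


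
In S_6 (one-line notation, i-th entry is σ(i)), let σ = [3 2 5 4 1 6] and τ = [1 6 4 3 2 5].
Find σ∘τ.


σ∘τ: apply τ first, then σ
1 →τ 1 →σ 3
2 →τ 6 →σ 6
3 →τ 4 →σ 4
4 →τ 3 →σ 5
5 →τ 2 →σ 2
6 →τ 5 →σ 1

σ∘τ = [3 6 4 5 2 1]


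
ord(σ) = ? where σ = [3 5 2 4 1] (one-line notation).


Cycle decomposition: (1 3 2 5)
Cycle lengths: 4
Order = lcm(4) = 4

ord(σ) = 4


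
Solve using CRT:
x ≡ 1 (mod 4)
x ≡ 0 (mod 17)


m₁ = 4, m₂ = 17, gcd = 1, so CRT applies. M = m₁·m₂ = 68
Let M₁ = M/m₁ = 17, M₂ = M/m₂ = 4
Find y₁ ≡ M₁⁻¹ (mod m₁): 17⁻¹ ≡ 1 (mod 4)
Find y₂ ≡ M₂⁻¹ (mod m₂): 4⁻¹ ≡ 13 (mod 17)
x = a₁·M₁·y₁ + a₂·M₂·y₂ = 1·17·1 + 0·4·13 = 17
Reduce mod 68: x ≡ 17
Check: 17 mod 4 = 1 ✓, 17 mod 17 = 0 ✓

x ≡ 17 (mod 68)


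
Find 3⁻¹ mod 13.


Use the extended Euclidean algorithm to write 1 = 3·s + 13·t; then s mod 13 is the inverse.
Euclidean algorithm:
  3 = 0·13 + 3
  13 = 4·3 + 1
  3 = 3·1 + 0
gcd(3,13) = 1
Back-substitution gives: 3·(-4) + 13·(1) = 1
So 3⁻¹ ≡ -4 ≡ 9 (mod 13)
Check: 3 × 9 = 27 ≡ 1 (mod 13) ✓

3⁻¹ ≡ 9 (mod 13)


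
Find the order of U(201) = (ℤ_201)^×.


U(n) is the group of units mod n; |U(n)| = φ(n)
|U(201)| = φ(201) = 132

|U(201) = (ℤ_201)^×| = 132


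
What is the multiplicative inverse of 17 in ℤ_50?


Use the extended Euclidean algorithm to write 1 = 17·s + 50·t; then s mod 50 is the inverse.
Euclidean algorithm:
  17 = 0·50 + 17
  50 = 2·17 + 16
  17 = 1·16 + 1
  16 = 16·1 + 0
gcd(17,50) = 1
Back-substitution gives: 17·(3) + 50·(-1) = 1
So 17⁻¹ ≡ 3 ≡ 3 (mod 50)
Check: 17 × 3 = 51 ≡ 1 (mod 50) ✓

17⁻¹ ≡ 3 (mod 50)


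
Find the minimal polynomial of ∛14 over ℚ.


∛14 satisfies x³ - 14 = 0, irreducible over ℚ (no rational root; 14 is not a perfect cube)

Minimal polynomial: x³ - 14


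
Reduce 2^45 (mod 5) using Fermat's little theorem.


Fermat's little theorem: if p is prime and gcd(a,p)=1, then a^(p-1) ≡ 1 (mod p)
p = 5 is prime, gcd(2,5) = 1
Reduce exponent: 45 mod 4 = 1
So 2^45 ≡ 2^1 (mod 5)
2^1 mod 5 = 2

2^45 ≡ 2 (mod 5)


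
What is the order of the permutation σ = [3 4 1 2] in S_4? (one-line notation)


Cycle decomposition: (1 3) (2 4)
Cycle lengths: 2, 2
Order = lcm(2, 2) = 2

ord(σ) = 2


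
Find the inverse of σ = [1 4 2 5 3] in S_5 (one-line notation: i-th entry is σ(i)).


To find σ⁻¹, swap domain and range:
σ(1) = 1 → σ⁻¹(1) = 1
σ(2) = 4 → σ⁻¹(4) = 2
σ(3) = 2 → σ⁻¹(2) = 3
σ(4) = 5 → σ⁻¹(5) = 4
σ(5) = 3 → σ⁻¹(3) = 5

σ⁻¹ = [1 3 5 2 4]


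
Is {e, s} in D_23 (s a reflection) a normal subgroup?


H = {e, s} in D_23 (s a reflection)
r·s·r⁻¹ = sr⁻² ≠ s for n ≥ 3, so {e, s} is not closed under conjugation

No, not a normal subgroup


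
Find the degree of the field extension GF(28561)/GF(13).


GF(28561) = GF(13^4), so the extension degree is 4

[GF(28561)/GF(13)] = 4


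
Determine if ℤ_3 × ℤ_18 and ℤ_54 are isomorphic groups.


Comparing ℤ_3 × ℤ_18 and ℤ_54:
gcd(3,18) = 3 ≠ 1. Max element order in ℤ_3×ℤ_18 is lcm(3,18) = 18 < 54, so it has no element of order 54

No, ℤ_3 × ℤ_18 ≇ ℤ_54


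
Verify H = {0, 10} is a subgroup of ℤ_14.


Subgroup test for H = {0, 10} in (ℤ_14, +):
(1) 0 ∈ H? Yes
(2) Closure: for all a,b ∈ H, (a+b) mod 14 ∈ H? No  [counterexample: 10 + 10 = 6 ∉ H]
(3) Inverses: for all a ∈ H, -a mod 14 ∈ H? No

No, H is not a subgroup of ℤ_14


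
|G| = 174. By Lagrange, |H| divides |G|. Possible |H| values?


Lagrange's theorem: |H| divides |G|
|G| = 174
Divisors of 174: 1, 2, 3, 6, 29, 58, 87, 174

Possible subgroup orders: {1, 2, 3, 6, 29, 58, 87, 174}


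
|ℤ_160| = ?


ℤ_n has n elements.

|ℤ_160| = 160


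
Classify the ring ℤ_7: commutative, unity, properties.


ℤ_7 is a commutative ring with unity 1; 7 is prime, so ℤ_7 is a field (hence an integral domain)
Commutative: Yes
Integral domain: Yes
Has unity: Yes

ℤ_7: Commutative=Yes, Unity=Yes


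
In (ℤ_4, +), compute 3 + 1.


Operation: addition mod 4
3 + 1 = (a + b) mod 4 with a = 3, b = 1

3 + 1 = 0


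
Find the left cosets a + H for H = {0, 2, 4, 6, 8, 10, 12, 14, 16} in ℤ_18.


H = {0, 2, 4, 6, 8, 10, 12, 14, 16}, |H| = 9
Number of cosets = |G|/|H| = 18/9 = 2
0 + H = {0, 2, 4, 6, 8, 10, 12, 14, 16}
1 + H = {1, 3, 5, 7, 9, 11, 13, 15, 17}

Cosets: 0+H={0,2,4,6,8,10,12,14,16}; 1+H={1,3,5,7,9,11,13,15,17}


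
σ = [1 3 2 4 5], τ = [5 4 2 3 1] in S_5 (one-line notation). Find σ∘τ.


σ∘τ: apply τ first, then σ
1 →τ 5 →σ 5
2 →τ 4 →σ 4
3 →τ 2 →σ 3
4 →τ 3 →σ 2
5 →τ 1 →σ 1

σ∘τ = [5 4 3 2 1]


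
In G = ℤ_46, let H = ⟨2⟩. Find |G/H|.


|⟨2⟩| = n / gcd(2, 46) = 46 / 2 = 23
H is normal (ℤ_46 is abelian).
|G/H| = |G| / |H| = 46 / 23 = 2

|G/H| = 2


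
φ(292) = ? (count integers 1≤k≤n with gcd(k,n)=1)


Factor n: 292 = 2^2 × 73
φ(n) = n · ∏(1 - 1/p) over distinct primes p | n
φ(292) = 292 · (1 - 1/2) · (1 - 1/73) = 144

φ(292) = 144


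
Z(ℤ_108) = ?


Z(G) = {g ∈ G | gx = xg for all x ∈ G}
ℤ_108 is abelian, so Z(G) = G

Z(ℤ_108) = ℤ_108


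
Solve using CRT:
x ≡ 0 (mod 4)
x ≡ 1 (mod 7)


m₁ = 4, m₂ = 7, gcd = 1, so CRT applies. M = m₁·m₂ = 28
Let M₁ = M/m₁ = 7, M₂ = M/m₂ = 4
Find y₁ ≡ M₁⁻¹ (mod m₁): 7⁻¹ ≡ 3 (mod 4)
Find y₂ ≡ M₂⁻¹ (mod m₂): 4⁻¹ ≡ 2 (mod 7)
x = a₁·M₁·y₁ + a₂·M₂·y₂ = 0·7·3 + 1·4·2 = 8
Reduce mod 28: x ≡ 8
Check: 8 mod 4 = 0 ✓, 8 mod 7 = 1 ✓

x ≡ 8 (mod 28)


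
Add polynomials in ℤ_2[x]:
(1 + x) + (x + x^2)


Add coefficients mod 2:
x^0: 1 + 0 = 1 (mod 2)
x^1: 1 + 1 = 0 (mod 2)
x^2: 0 + 1 = 1 (mod 2)
Result: 1 + x^2

f + g = 1 + x^2


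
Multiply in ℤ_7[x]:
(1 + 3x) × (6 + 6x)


Expand and collect like terms; reduce coefficients mod 7:
x^0: 1·6 = 6 ≡ 6 (mod 7)
x^1: 1·6 + 3·6 = 24 ≡ 3 (mod 7)
x^2: 3·6 = 18 ≡ 4 (mod 7)
Result: 6 + 3x + 4x^2

f · g = 6 + 3x + 4x^2


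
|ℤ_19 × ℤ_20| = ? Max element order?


|ℤ_19 × ℤ_20| = 19 × 20 = 380
Max element order = lcm(19,20) = 380
Cyclic? Yes (gcd=1)

|ℤ_19×ℤ_20| = 380, max element order = 380


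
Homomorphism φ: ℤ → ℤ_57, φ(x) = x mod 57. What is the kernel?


Kernel = preimage of identity
ker(φ) = {x ∈ ℤ : x ≡ 0 (mod 57)} = 57ℤ = {0, ±57, ±114, ...}

ker(φ) = 57ℤ


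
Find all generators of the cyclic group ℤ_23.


g generates ℤ_n iff gcd(g,n) = 1
Prime factors of 23: 23
Generators are g ∈ {1,...,22} not divisible by any of these primes.
Generators: {1, 2, 3, 4, 5, 6, 7, 8, 9, 10, 11, 12, 13, 14, 15, 16, 17, 18, 19, 20, 21, 22}
Number of generators = φ(23) = 22

Generators of ℤ_23 = {1, 2, 3, 4, 5, 6, 7, 8, 9, 10, 11, 12, 13, 14, 15, 16, 17, 18, 19, 20, 21, 22}


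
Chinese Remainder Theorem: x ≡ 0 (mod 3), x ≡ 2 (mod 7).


m₁ = 3, m₂ = 7, gcd = 1, so CRT applies. M = m₁·m₂ = 21
Let M₁ = M/m₁ = 7, M₂ = M/m₂ = 3
Find y₁ ≡ M₁⁻¹ (mod m₁): 7⁻¹ ≡ 1 (mod 3)
Find y₂ ≡ M₂⁻¹ (mod m₂): 3⁻¹ ≡ 5 (mod 7)
x = a₁·M₁·y₁ + a₂·M₂·y₂ = 0·7·1 + 2·3·5 = 30
Reduce mod 21: x ≡ 9
Check: 9 mod 3 = 0 ✓, 9 mod 7 = 2 ✓

x ≡ 9 (mod 21)


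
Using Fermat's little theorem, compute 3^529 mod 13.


Fermat's little theorem: if p is prime and gcd(a,p)=1, then a^(p-1) ≡ 1 (mod p)
p = 13 is prime, gcd(3,13) = 1
Reduce exponent: 529 mod 12 = 1
So 3^529 ≡ 3^1 (mod 13)
3^1 mod 13 = 3

3^529 ≡ 3 (mod 13)


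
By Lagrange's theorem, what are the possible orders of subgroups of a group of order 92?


Lagrange's theorem: |H| divides |G|
|G| = 92
Divisors of 92: 1, 2, 4, 23, 46, 92

Possible subgroup orders: {1, 2, 4, 23, 46, 92}


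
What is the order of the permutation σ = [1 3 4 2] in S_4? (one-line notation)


Cycle decomposition: (2 3 4)
Cycle lengths: 3
Order = lcm(3) = 3

ord(σ) = 3


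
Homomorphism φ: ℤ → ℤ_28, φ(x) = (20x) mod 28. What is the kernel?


Kernel = preimage of identity
ker(φ) = {x ∈ ℤ : 20x ≡ 0 (mod 28)}. gcd(20,28) = 4, so 20x ≡ 0 (mod 28) ⟺ x ≡ 0 (mod 28/4 = 7). Hence ker(φ) = 7ℤ

ker(φ) = 7ℤ


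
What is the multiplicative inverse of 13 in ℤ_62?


Use the extended Euclidean algorithm to write 1 = 13·s + 62·t; then s mod 62 is the inverse.
Euclidean algorithm:
  13 = 0·62 + 13
  62 = 4·13 + 10
  13 = 1·10 + 3
  10 = 3·3 + 1
  3 = 3·1 + 0
gcd(13,62) = 1
Back-substitution gives: 13·(-19) + 62·(4) = 1
So 13⁻¹ ≡ -19 ≡ 43 (mod 62)
Check: 13 × 43 = 559 ≡ 1 (mod 62) ✓

13⁻¹ ≡ 43 (mod 62)


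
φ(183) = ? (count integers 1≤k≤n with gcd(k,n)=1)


Factor n: 183 = 3 × 61
φ(n) = n · ∏(1 - 1/p) over distinct primes p | n
φ(183) = 183 · (1 - 1/3) · (1 - 1/61) = 120

φ(183) = 120


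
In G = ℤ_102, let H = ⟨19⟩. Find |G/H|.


|⟨19⟩| = n / gcd(19, 102) = 102 / 1 = 102
H is normal (ℤ_102 is abelian).
|G/H| = |G| / |H| = 102 / 102 = 1

|G/H| = 1


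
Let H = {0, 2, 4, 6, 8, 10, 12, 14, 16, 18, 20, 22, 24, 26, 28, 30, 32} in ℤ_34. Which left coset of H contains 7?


7 + H = {7 + h (mod 34) : h ∈ H}
7+0=7, 7+2=9, 7+4=11, 7+6=13, 7+8=15, 7+10=17, 7+12=19, 7+14=21, 7+16=23, 7+18=25, 7+20=27, 7+22=29, 7+24=31, 7+26=33, 7+28=1, 7+30=3, 7+32=5
7 + H = {1, 3, 5, 7, 9, 11, 13, 15, 17, 19, 21, 23, 25, 27, 29, 31, 33} = 1 + H

7 + H = {1, 3, 5, 7, 9, 11, 13, 15, 17, 19, 21, 23, 25, 27, 29, 31, 33}


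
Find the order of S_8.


|S_n| = n! (number of permutations of n symbols)
|S_8| = 8! = 40320

|S_8| = 40320


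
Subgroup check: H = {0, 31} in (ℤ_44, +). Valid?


Subgroup test for H = {0, 31} in (ℤ_44, +):
(1) 0 ∈ H? Yes
(2) Closure: for all a,b ∈ H, (a+b) mod 44 ∈ H? No  [counterexample: 31 + 31 = 18 ∉ H]
(3) Inverses: for all a ∈ H, -a mod 44 ∈ H? No

No, H is not a subgroup of ℤ_44


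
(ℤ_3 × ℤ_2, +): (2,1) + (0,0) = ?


Operation: componentwise addition mod (3, 2)
(2,1) + (0,0) = ((a₁+b₁) mod 3, (a₂+b₂) mod 2) with a = (2,1), b = (0,0)

(2,1) + (0,0) = (2,1)


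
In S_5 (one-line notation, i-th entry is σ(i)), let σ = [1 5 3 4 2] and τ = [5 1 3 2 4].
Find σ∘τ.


σ∘τ: apply τ first, then σ
1 →τ 5 →σ 2
2 →τ 1 →σ 1
3 →τ 3 →σ 3
4 →τ 2 →σ 5
5 →τ 4 →σ 4

σ∘τ = [2 1 3 5 4]


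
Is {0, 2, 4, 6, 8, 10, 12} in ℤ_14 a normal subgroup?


H = {0, 2, 4, 6, 8, 10, 12} in ℤ_14
ℤ_14 is abelian; every subgroup of an abelian group is normal

Yes, normal subgroup


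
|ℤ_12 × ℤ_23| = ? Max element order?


|ℤ_12 × ℤ_23| = 12 × 23 = 276
Max element order = lcm(12,23) = 276
Cyclic? Yes (gcd=1)

|ℤ_12×ℤ_23| = 276, max element order = 276


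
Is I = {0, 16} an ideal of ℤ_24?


Check ideal conditions for I = {0, 16} in ℤ_24:
(1) I is an additive subgroup? No
(2) For r ∈ ℤ_24 and a ∈ I: r·a ∈ I? No  [counterexample: r=2, a=16, r·a mod 24 = 8 ∉ I]

No, I is not an ideal of ℤ_24


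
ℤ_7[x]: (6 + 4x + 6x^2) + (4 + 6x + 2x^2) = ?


Add coefficients mod 7:
x^0: 6 + 4 = 3 (mod 7)
x^1: 4 + 6 = 3 (mod 7)
x^2: 6 + 2 = 1 (mod 7)
Result: 3 + 3x + x^2

f + g = 3 + 3x + x^2


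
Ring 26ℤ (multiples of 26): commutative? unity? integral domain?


26ℤ is a commutative ring under +,× but has no multiplicative identity (1 ∉ 26ℤ); it has no zero divisors, but without unity it is not an integral domain
Commutative: Yes
Integral domain: No
Has unity: No

26ℤ (multiples of 26): Commutative=Yes, Unity=No


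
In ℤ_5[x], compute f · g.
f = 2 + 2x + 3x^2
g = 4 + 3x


Expand and collect like terms; reduce coefficients mod 5:
x^0: 2·4 = 8 ≡ 3 (mod 5)
x^1: 2·3 + 2·4 = 14 ≡ 4 (mod 5)
x^2: 2·3 + 3·4 = 18 ≡ 3 (mod 5)
x^3: 3·3 = 9 ≡ 4 (mod 5)
Result: 3 + 4x + 3x^2 + 4x^3

f · g = 3 + 4x + 3x^2 + 4x^3


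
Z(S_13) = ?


Z(G) = {g ∈ G | gx = xg for all x ∈ G}
S_n is non-abelian for n ≥ 3; Z(S_13) is trivial

Z(S_13) = {e}


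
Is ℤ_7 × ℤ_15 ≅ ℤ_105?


Comparing ℤ_7 × ℤ_15 and ℤ_105:
gcd(7,15) = 1, so ℤ_7 × ℤ_15 ≅ ℤ_105 (CRT)

Yes, ℤ_7 × ℤ_15 ≅ ℤ_105


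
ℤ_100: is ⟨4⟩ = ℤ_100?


g generates ℤ_n iff gcd(g, n) = 1
gcd(4, 100) = 4
Since gcd = 4 ≠ 1, ⟨4⟩ has order 25 < 100, so 4 is not a generator.

No, 4 does not generate ℤ_100


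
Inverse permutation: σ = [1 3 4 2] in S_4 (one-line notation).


To find σ⁻¹, swap domain and range:
σ(1) = 1 → σ⁻¹(1) = 1
σ(2) = 3 → σ⁻¹(3) = 2
σ(3) = 4 → σ⁻¹(4) = 3
σ(4) = 2 → σ⁻¹(2) = 4

σ⁻¹ = [1 4 2 3]


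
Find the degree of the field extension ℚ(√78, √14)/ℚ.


[ℚ(√78,√14):ℚ] = [ℚ(√78,√14):ℚ(√78)]·[ℚ(√78):ℚ] = 2·2 = 4

[ℚ(√78, √14)/ℚ] = 4


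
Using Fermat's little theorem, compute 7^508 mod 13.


Fermat's little theorem: if p is prime and gcd(a,p)=1, then a^(p-1) ≡ 1 (mod p)
p = 13 is prime, gcd(7,13) = 1
Reduce exponent: 508 mod 12 = 4
So 7^508 ≡ 7^4 (mod 13)
7^4 mod 13 = 9

7^508 ≡ 9 (mod 13)


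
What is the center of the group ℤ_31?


Z(G) = {g ∈ G | gx = xg for all x ∈ G}
ℤ_31 is abelian, so Z(G) = G

Z(ℤ_31) = ℤ_31


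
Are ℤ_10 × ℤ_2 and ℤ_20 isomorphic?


Comparing ℤ_10 × ℤ_2 and ℤ_20:
gcd(10,2) = 2 ≠ 1. Max element order in ℤ_10×ℤ_2 is lcm(10,2) = 10 < 20, so it has no element of order 20

No, ℤ_10 × ℤ_2 ≇ ℤ_20


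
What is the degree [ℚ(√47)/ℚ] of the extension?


√47 has minimal polynomial x² - 47 (irreducible over ℚ since 47 is squarefree)

[ℚ(√47)/ℚ] = 2


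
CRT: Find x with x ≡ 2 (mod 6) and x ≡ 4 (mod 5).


m₁ = 6, m₂ = 5, gcd = 1, so CRT applies. M = m₁·m₂ = 30
Let M₁ = M/m₁ = 5, M₂ = M/m₂ = 6
Find y₁ ≡ M₁⁻¹ (mod m₁): 5⁻¹ ≡ 5 (mod 6)
Find y₂ ≡ M₂⁻¹ (mod m₂): 6⁻¹ ≡ 1 (mod 5)
x = a₁·M₁·y₁ + a₂·M₂·y₂ = 2·5·5 + 4·6·1 = 74
Reduce mod 30: x ≡ 14
Check: 14 mod 6 = 2 ✓, 14 mod 5 = 4 ✓

x ≡ 14 (mod 30)


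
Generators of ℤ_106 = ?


g generates ℤ_n iff gcd(g,n) = 1
Prime factors of 106: 2, 53
Generators are g ∈ {1,...,105} not divisible by any of these primes.
Generators: {1, 3, 5, 7, 9, 11, 13, 15, 17, 19, 21, 23, 25, 27, 29, 31, 33, 35, 37, 39, 41, 43, 45, 47, 49, 51, 55, 57, 59, 61, 63, 65, 67, 69, 71, 73, 75, 77, 79, 81, 83, 85, 87, 89, 91, 93, 95, 97, 99, 101, 103, 105}
Number of generators = φ(106) = 52

Generators of ℤ_106 = {1, 3, 5, 7, 9, 11, 13, 15, 17, 19, 21, 23, 25, 27, 29, 31, 33, 35, 37, 39, 41, 43, 45, 47, 49, 51, 55, 57, 59, 61, 63, 65, 67, 69, 71, 73, 75, 77, 79, 81, 83, 85, 87, 89, 91, 93, 95, 97, 99, 101, 103, 105}


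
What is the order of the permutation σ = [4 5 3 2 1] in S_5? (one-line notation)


Cycle decomposition: (1 4 2 5)
Cycle lengths: 4
Order = lcm(4) = 4

ord(σ) = 4


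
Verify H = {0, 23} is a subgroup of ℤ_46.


Subgroup test for H = {0, 23} in (ℤ_46, +):
(1) 0 ∈ H? Yes
(2) Closure: for all a,b ∈ H, (a+b) mod 46 ∈ H? Yes
(3) Inverses: for all a ∈ H, -a mod 46 ∈ H? Yes

Yes, H is a subgroup of ℤ_46


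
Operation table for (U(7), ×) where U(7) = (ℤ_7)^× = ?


Elements: {1, 2, 3, 4, 5, 6}
Operation: multiplication mod 7
Entry (a, b) = (a × b) mod 7

Cayley table:
  | 1 | 2 | 3 | 4 | 5 | 6
1 | 1 | 2 | 3 | 4 | 5 | 6
2 | 2 | 4 | 6 | 1 | 3 | 5
3 | 3 | 6 | 2 | 5 | 1 | 4
4 | 4 | 1 | 5 | 2 | 6 | 3
5 | 5 | 3 | 1 | 6 | 4 | 2
6 | 6 | 5 | 4 | 3 | 2 | 1


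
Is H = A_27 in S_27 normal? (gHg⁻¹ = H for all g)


H = A_27 in S_27
A_27 has index 2 in S_27, and every subgroup of index 2 is normal

Yes, normal subgroup


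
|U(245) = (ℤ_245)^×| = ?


U(n) is the group of units mod n; |U(n)| = φ(n)
|U(245)| = φ(245) = 168

|U(245) = (ℤ_245)^×| = 168


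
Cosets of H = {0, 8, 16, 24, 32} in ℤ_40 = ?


H = {0, 8, 16, 24, 32}, |H| = 5
Number of cosets = |G|/|H| = 40/5 = 8
0 + H = {0, 8, 16, 24, 32}
1 + H = {1, 9, 17, 25, 33}
2 + H = {2, 10, 18, 26, 34}
3 + H = {3, 11, 19, 27, 35}
4 + H = {4, 12, 20, 28, 36}
5 + H = {5, 13, 21, 29, 37}
6 + H = {6, 14, 22, 30, 38}
7 + H = {7, 15, 23, 31, 39}

Cosets: 0+H={0,8,16,24,32}; 1+H={1,9,17,25,33}; 2+H={2,10,18,26,34}; 3+H={3,11,19,27,35}; 4+H={4,12,20,28,36}; 5+H={5,13,21,29,37}; 6+H={6,14,22,30,38}; 7+H={7,15,23,31,39}


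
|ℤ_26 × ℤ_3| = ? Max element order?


|ℤ_26 × ℤ_3| = 26 × 3 = 78
Max element order = lcm(26,3) = 78
Cyclic? Yes (gcd=1)

|ℤ_26×ℤ_3| = 78, max element order = 78


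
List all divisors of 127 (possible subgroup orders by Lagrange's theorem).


Lagrange's theorem: |H| divides |G|
|G| = 127
Divisors of 127: 1, 127

Possible subgroup orders: {1, 127}


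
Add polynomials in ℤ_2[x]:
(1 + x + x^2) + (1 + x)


Add coefficients mod 2:
x^0: 1 + 1 = 0 (mod 2)
x^1: 1 + 1 = 0 (mod 2)
x^2: 1 + 0 = 1 (mod 2)
Result: x^2

f + g = x^2


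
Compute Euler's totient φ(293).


Factor n: 293 = 293
φ(n) = n · ∏(1 - 1/p) over distinct primes p | n
φ(293) = 293 · (1 - 1/293) = 292

φ(293) = 292


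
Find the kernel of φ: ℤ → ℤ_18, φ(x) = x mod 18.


Kernel = preimage of identity
ker(φ) = {x ∈ ℤ : x ≡ 0 (mod 18)} = 18ℤ = {0, ±18, ±36, ...}

ker(φ) = 18ℤ


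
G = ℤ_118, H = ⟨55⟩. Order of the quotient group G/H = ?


|⟨55⟩| = n / gcd(55, 118) = 118 / 1 = 118
H is normal (ℤ_118 is abelian).
|G/H| = |G| / |H| = 118 / 118 = 1

|G/H| = 1


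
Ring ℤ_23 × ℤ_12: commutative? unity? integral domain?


Direct product ring; commutative with unity (1,1); but (1,0)·(0,1) = (0,0) gives zero divisors, so not an integral domain
Commutative: Yes
Integral domain: No
Has unity: Yes

ℤ_23 × ℤ_12: Commutative=Yes, Unity=Yes


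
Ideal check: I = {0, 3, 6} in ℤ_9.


Check ideal conditions for I = {0, 3, 6} in ℤ_9:
(1) I is an additive subgroup? Yes
(2) For r ∈ ℤ_9 and a ∈ I: r·a ∈ I? Yes

Yes, I is an ideal of ℤ_9


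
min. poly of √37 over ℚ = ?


√37 satisfies x² - 37 = 0, irreducible over ℚ since 37 is squarefree

Minimal polynomial: x² - 37


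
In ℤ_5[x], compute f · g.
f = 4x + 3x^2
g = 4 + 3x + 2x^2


Expand and collect like terms; reduce coefficients mod 5:
x^0: 0·4 = 0 ≡ 0 (mod 5)
x^1: 0·3 + 4·4 = 16 ≡ 1 (mod 5)
x^2: 0·2 + 4·3 + 3·4 = 24 ≡ 4 (mod 5)
x^3: 4·2 + 3·3 = 17 ≡ 2 (mod 5)
x^4: 3·2 = 6 ≡ 1 (mod 5)
Result: x + 4x^2 + 2x^3 + x^4

f · g = x + 4x^2 + 2x^3 + x^4


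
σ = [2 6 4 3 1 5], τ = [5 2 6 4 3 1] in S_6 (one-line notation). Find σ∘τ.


σ∘τ: apply τ first, then σ
1 →τ 5 →σ 1
2 →τ 2 →σ 6
3 →τ 6 →σ 5
4 →τ 4 →σ 3
5 →τ 3 →σ 4
6 →τ 1 →σ 2

σ∘τ = [1 6 5 3 4 2]


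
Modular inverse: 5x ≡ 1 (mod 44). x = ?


Use the extended Euclidean algorithm to write 1 = 5·s + 44·t; then s mod 44 is the inverse.
Euclidean algorithm:
  5 = 0·44 + 5
  44 = 8·5 + 4
  5 = 1·4 + 1
  4 = 4·1 + 0
gcd(5,44) = 1
Back-substitution gives: 5·(9) + 44·(-1) = 1
So 5⁻¹ ≡ 9 ≡ 9 (mod 44)
Check: 5 × 9 = 45 ≡ 1 (mod 44) ✓

5⁻¹ ≡ 9 (mod 44)


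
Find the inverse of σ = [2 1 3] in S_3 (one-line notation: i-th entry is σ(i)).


To find σ⁻¹, swap domain and range:
σ(1) = 2 → σ⁻¹(2) = 1
σ(2) = 1 → σ⁻¹(1) = 2
σ(3) = 3 → σ⁻¹(3) = 3

σ⁻¹ = [2 1 3]


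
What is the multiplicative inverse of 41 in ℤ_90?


Use the extended Euclidean algorithm to write 1 = 41·s + 90·t; then s mod 90 is the inverse.
Euclidean algorithm:
  41 = 0·90 + 41
  90 = 2·41 + 8
  41 = 5·8 + 1
  8 = 8·1 + 0
gcd(41,90) = 1
Back-substitution gives: 41·(11) + 90·(-5) = 1
So 41⁻¹ ≡ 11 ≡ 11 (mod 90)
Check: 41 × 11 = 451 ≡ 1 (mod 90) ✓

41⁻¹ ≡ 11 (mod 90)


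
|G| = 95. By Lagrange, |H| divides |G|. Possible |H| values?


Lagrange's theorem: |H| divides |G|
|G| = 95
Divisors of 95: 1, 5, 19, 95

Possible subgroup orders: {1, 5, 19, 95}


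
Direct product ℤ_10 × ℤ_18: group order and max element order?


|ℤ_10 × ℤ_18| = 10 × 18 = 180
Max element order = lcm(10,18) = 90
Cyclic? No (gcd=2)

|ℤ_10×ℤ_18| = 180, max element order = 90


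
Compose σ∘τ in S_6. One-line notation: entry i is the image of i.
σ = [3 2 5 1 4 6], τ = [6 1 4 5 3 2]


σ∘τ: apply τ first, then σ
1 →τ 6 →σ 6
2 →τ 1 →σ 3
3 →τ 4 →σ 1
4 →τ 5 →σ 4
5 →τ 3 →σ 5
6 →τ 2 →σ 2

σ∘τ = [6 3 1 4 5 2]


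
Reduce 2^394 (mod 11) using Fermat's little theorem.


Fermat's little theorem: if p is prime and gcd(a,p)=1, then a^(p-1) ≡ 1 (mod p)
p = 11 is prime, gcd(2,11) = 1
Reduce exponent: 394 mod 10 = 4
So 2^394 ≡ 2^4 (mod 11)
2^4 mod 11 = 5

2^394 ≡ 5 (mod 11)


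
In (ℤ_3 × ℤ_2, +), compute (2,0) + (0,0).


Operation: componentwise addition mod (3, 2)
(2,0) + (0,0) = ((a₁+b₁) mod 3, (a₂+b₂) mod 2) with a = (2,0), b = (0,0)

(2,0) + (0,0) = (2,0)


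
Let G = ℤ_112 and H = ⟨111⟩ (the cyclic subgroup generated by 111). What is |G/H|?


|⟨111⟩| = n / gcd(111, 112) = 112 / 1 = 112
H is normal (ℤ_112 is abelian).
|G/H| = |G| / |H| = 112 / 112 = 1

|G/H| = 1


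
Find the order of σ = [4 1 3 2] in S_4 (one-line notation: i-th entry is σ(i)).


Cycle decomposition: (1 4 2)
Cycle lengths: 3
Order = lcm(3) = 3

ord(σ) = 3


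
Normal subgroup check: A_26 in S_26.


H = A_26 in S_26
A_26 has index 2 in S_26, and every subgroup of index 2 is normal

Yes, normal subgroup


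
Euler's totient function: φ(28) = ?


φ(n) = count of k ∈ {1,...,n} with gcd(k,n)=1
Coprimes to 28: {1, 3, 5, 9, 11, 13, 15, 17, 19, 23, 25, 27}
Count: 12

φ(28) = 12


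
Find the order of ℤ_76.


ℤ_n has n elements.

|ℤ_76| = 76


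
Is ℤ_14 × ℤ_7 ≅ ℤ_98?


Comparing ℤ_14 × ℤ_7 and ℤ_98:
gcd(14,7) = 7 ≠ 1. Max element order in ℤ_14×ℤ_7 is lcm(14,7) = 14 < 98, so it has no element of order 98

No, ℤ_14 × ℤ_7 ≇ ℤ_98
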